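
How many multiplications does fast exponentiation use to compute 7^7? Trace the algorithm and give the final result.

Computing 7^7 by squaring (build up from 7^1; each line after the first costs one multiplication):

7^1 = 7
7^2 = (7^1)^2 = 7^2 = 49
7^3 = 7 * 7^2 = 7 * 49 = 343
7^6 = (7^3)^2 = 343^2 = 117649
7^7 = 7 * 7^6 = 7 * 117649 = 823543

Result: 823543
Multiplications needed: 4 (4 lines after 7^1)

7^7 = 823543. Using exponentiation by squaring, this requires 4 multiplications. The key idea: if the exponent is even, square the half-power; if odd, multiply by the base once.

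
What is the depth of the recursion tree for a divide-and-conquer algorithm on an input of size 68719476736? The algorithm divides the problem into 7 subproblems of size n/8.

For divide and conquer with division factor 8:

Problem sizes at each level:
Level 0: 68719476736
Level 1: 8589934592
Level 2: 1073741824
Level 3: 134217728
Level 4: 16777216
Level 5: 2097152
Level 6: 262144
Level 7: 32768
Level 8: 4096
Level 9: 512
Level 10: 64
Level 11: 8
Level 12: 1

The root is level 0 and the size-1 base case is level 12 (the tree spans levels 0 through 12, i.e. 13 levels counting the root), so the depth is the number of divisions: log_8(68719476736) = 12

The recursion tree depth is log_8(68719476736) = 12. At each level, the problem size is divided by 8, so it takes 12 divisions to reduce to a base case of size 1. The algorithm makes 7 recursive calls at each level.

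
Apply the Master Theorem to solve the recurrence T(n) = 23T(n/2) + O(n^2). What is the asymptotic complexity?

Master Theorem for T(n) = 23T(n/2) + O(n^2):

a = 23, b = 2, c = 2
log_b(a) = log_2(23) = 4.5236

Case 1: c = 2 < log_2(23) = 4.5236
T(n) = O(n^(log_2 23))

For T(n) = 23T(n/2) + O(n^2): log_2(23) = 4.5236. This is Case 1 of the Master Theorem (c < log_b(a), work dominated by leaves), giving O(n^(log_2 23)).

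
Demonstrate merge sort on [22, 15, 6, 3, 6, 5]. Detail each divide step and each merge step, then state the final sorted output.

Merge sort trace:

Split: [22, 15, 6, 3, 6, 5] -> [22, 15, 6] and [3, 6, 5]
  Split: [22, 15, 6] -> [22] and [15, 6]
    Split: [15, 6] -> [15] and [6]
    Merge: [15] + [6] -> [6, 15]
  Merge: [22] + [6, 15] -> [6, 15, 22]
  Split: [3, 6, 5] -> [3] and [6, 5]
    Split: [6, 5] -> [6] and [5]
    Merge: [6] + [5] -> [5, 6]
  Merge: [3] + [5, 6] -> [3, 5, 6]
Merge: [6, 15, 22] + [3, 5, 6] -> [3, 5, 6, 6, 15, 22]

Final sorted array: [3, 5, 6, 6, 15, 22]

The merge sort proceeds by recursively splitting the array and merging sorted halves.
After all merges, the sorted array is [3, 5, 6, 6, 15, 22].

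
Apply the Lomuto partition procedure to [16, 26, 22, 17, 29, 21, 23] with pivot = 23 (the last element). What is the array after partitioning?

Lomuto partition with pivot = 23:

Initial array: [16, 26, 22, 17, 29, 21, 23]

arr[0]=16 <= 23: swap with position 0, array becomes [16, 26, 22, 17, 29, 21, 23]
arr[1]=26 > 23: no swap
arr[2]=22 <= 23: swap with position 1, array becomes [16, 22, 26, 17, 29, 21, 23]
arr[3]=17 <= 23: swap with position 2, array becomes [16, 22, 17, 26, 29, 21, 23]
arr[4]=29 > 23: no swap
arr[5]=21 <= 23: swap with position 3, array becomes [16, 22, 17, 21, 29, 26, 23]

Place pivot at position 4: [16, 22, 17, 21, 23, 26, 29]
Pivot position: 4

After partitioning with pivot 23, the array becomes [16, 22, 17, 21, 23, 26, 29]. The pivot is placed at index 4. All elements to the left of the pivot are <= 23, and all elements to the right are > 23.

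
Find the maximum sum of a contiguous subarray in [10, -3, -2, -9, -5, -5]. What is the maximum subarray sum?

Using Kadane's algorithm on [10, -3, -2, -9, -5, -5]:

Scanning through the array:
Position 1 (value -3): max_ending_here = 7, max_so_far = 10
Position 2 (value -2): max_ending_here = 5, max_so_far = 10
Position 3 (value -9): max_ending_here = -4, max_so_far = 10
Position 4 (value -5): max_ending_here = -5, max_so_far = 10
Position 5 (value -5): max_ending_here = -5, max_so_far = 10

Maximum subarray: [10]
Maximum sum: 10

The maximum subarray is [10] with sum 10. This subarray runs from index 0 to index 0.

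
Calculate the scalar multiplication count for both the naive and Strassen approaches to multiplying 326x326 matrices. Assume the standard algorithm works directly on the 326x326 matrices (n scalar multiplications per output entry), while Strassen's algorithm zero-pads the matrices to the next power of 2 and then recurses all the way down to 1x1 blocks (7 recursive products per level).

Matrix multiplication for 326x326 matrices:

Strassen's algorithm requires power-of-2 dimensions. Pad 326x326 to 512x512 (next power of 2).

Standard algorithm: 326^3 = 34645976 multiplications
Strassen's algorithm: 7^(log2(512)) = 7^9 = 40353607 multiplications
Difference: 34645976 - 40353607 = -5707631 (Strassen uses MORE here due to padding overhead — for small or just-over-power-of-2 n, padding can outweigh the per-level savings)

Standard: 34645976 multiplications (326^3). Strassen: 40353607 multiplications (7^9, after padding to 512x512). Strassen reduces 8 recursive multiplications to 7 at each level.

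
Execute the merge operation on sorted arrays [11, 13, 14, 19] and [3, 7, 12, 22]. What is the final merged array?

Merging process:

Compare 11 vs 3: take 3 from right. Merged: [3]
Compare 11 vs 7: take 7 from right. Merged: [3, 7]
Compare 11 vs 12: take 11 from left. Merged: [3, 7, 11]
Compare 13 vs 12: take 12 from right. Merged: [3, 7, 11, 12]
Compare 13 vs 22: take 13 from left. Merged: [3, 7, 11, 12, 13]
Compare 14 vs 22: take 14 from left. Merged: [3, 7, 11, 12, 13, 14]
Compare 19 vs 22: take 19 from left. Merged: [3, 7, 11, 12, 13, 14, 19]
Append remaining from right: [22]. Merged: [3, 7, 11, 12, 13, 14, 19, 22]

Final merged array: [3, 7, 11, 12, 13, 14, 19, 22]
Total comparisons: 7

The merged array is [3, 7, 11, 12, 13, 14, 19, 22], requiring 7 comparisons. The merge step runs in O(n) time where n is the total number of elements.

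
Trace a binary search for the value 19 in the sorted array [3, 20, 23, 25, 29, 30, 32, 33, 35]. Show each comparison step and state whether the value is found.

Binary search for 19 in [3, 20, 23, 25, 29, 30, 32, 33, 35]:

lo=0, hi=8, mid=4, arr[mid]=29 -> 29 > 19, search left half
lo=0, hi=3, mid=1, arr[mid]=20 -> 20 > 19, search left half
lo=0, hi=0, mid=0, arr[mid]=3 -> 3 < 19, search right half
lo=1 > hi=0, target 19 not found

Binary search determines that 19 is not in the array after 3 comparisons. The search space was exhausted without finding the target.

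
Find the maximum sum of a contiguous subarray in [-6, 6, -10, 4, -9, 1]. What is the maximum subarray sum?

Using Kadane's algorithm on [-6, 6, -10, 4, -9, 1]:

Scanning through the array:
Position 1 (value 6): max_ending_here = 6, max_so_far = 6
Position 2 (value -10): max_ending_here = -4, max_so_far = 6
Position 3 (value 4): max_ending_here = 4, max_so_far = 6
Position 4 (value -9): max_ending_here = -5, max_so_far = 6
Position 5 (value 1): max_ending_here = 1, max_so_far = 6

Maximum subarray: [6]
Maximum sum: 6

The maximum subarray is [6] with sum 6. This subarray runs from index 1 to index 1.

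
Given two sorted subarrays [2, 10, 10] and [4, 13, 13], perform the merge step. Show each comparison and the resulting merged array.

Merging process:

Compare 2 vs 4: take 2 from left. Merged: [2]
Compare 10 vs 4: take 4 from right. Merged: [2, 4]
Compare 10 vs 13: take 10 from left. Merged: [2, 4, 10]
Compare 10 vs 13: take 10 from left. Merged: [2, 4, 10, 10]
Append remaining from right: [13, 13]. Merged: [2, 4, 10, 10, 13, 13]

Final merged array: [2, 4, 10, 10, 13, 13]
Total comparisons: 4

The merged array is [2, 4, 10, 10, 13, 13], requiring 4 comparisons. The merge step runs in O(n) time where n is the total number of elements.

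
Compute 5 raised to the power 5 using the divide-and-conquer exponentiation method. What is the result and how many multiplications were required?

Computing 5^5 by squaring (build up from 5^1; each line after the first costs one multiplication):

5^1 = 5
5^2 = (5^1)^2 = 5^2 = 25
5^4 = (5^2)^2 = 25^2 = 625
5^5 = 5 * 5^4 = 5 * 625 = 3125

Result: 3125
Multiplications needed: 3 (3 lines after 5^1)

5^5 = 3125. Using exponentiation by squaring, this requires 3 multiplications. The key idea: if the exponent is even, square the half-power; if odd, multiply by the base once.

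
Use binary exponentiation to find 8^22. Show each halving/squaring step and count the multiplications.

Computing 8^22 by squaring (build up from 8^1; each line after the first costs one multiplication):

8^1 = 8
8^2 = (8^1)^2 = 8^2 = 64
8^4 = (8^2)^2 = 64^2 = 4096
8^5 = 8 * 8^4 = 8 * 4096 = 32768
8^10 = (8^5)^2 = 32768^2 = 1073741824
8^11 = 8 * 8^10 = 8 * 1073741824 = 8589934592
8^22 = (8^11)^2 = 8589934592^2 = 73786976294838206464

Result: 73786976294838206464
Multiplications needed: 6 (6 lines after 8^1)

8^22 = 73786976294838206464. Using exponentiation by squaring, this requires 6 multiplications. The key idea: if the exponent is even, square the half-power; if odd, multiply by the base once.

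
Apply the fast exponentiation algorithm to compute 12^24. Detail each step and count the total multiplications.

Computing 12^24 by squaring (build up from 12^1; each line after the first costs one multiplication):

12^1 = 12
12^2 = (12^1)^2 = 12^2 = 144
12^3 = 12 * 12^2 = 12 * 144 = 1728
12^6 = (12^3)^2 = 1728^2 = 2985984
12^12 = (12^6)^2 = 2985984^2 = 8916100448256
12^24 = (12^12)^2 = 8916100448256^2 = 79496847203390844133441536

Result: 79496847203390844133441536
Multiplications needed: 5 (5 lines after 12^1)

12^24 = 79496847203390844133441536. Using exponentiation by squaring, this requires 5 multiplications. The key idea: if the exponent is even, square the half-power; if odd, multiply by the base once.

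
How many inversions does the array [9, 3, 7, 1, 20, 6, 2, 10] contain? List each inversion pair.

Finding inversions in [9, 3, 7, 1, 20, 6, 2, 10]:

(0, 1): arr[0]=9 > arr[1]=3
(0, 2): arr[0]=9 > arr[2]=7
(0, 3): arr[0]=9 > arr[3]=1
(0, 5): arr[0]=9 > arr[5]=6
(0, 6): arr[0]=9 > arr[6]=2
(1, 3): arr[1]=3 > arr[3]=1
(1, 6): arr[1]=3 > arr[6]=2
(2, 3): arr[2]=7 > arr[3]=1
(2, 5): arr[2]=7 > arr[5]=6
(2, 6): arr[2]=7 > arr[6]=2
(4, 5): arr[4]=20 > arr[5]=6
(4, 6): arr[4]=20 > arr[6]=2
(4, 7): arr[4]=20 > arr[7]=10
(5, 6): arr[5]=6 > arr[6]=2

Total inversions: 14

The array has 14 inversion(s): (0,1), (0,2), (0,3), (0,5), (0,6), (1,3), (1,6), (2,3), (2,5), (2,6), (4,5), (4,6), (4,7), (5,6). Each pair (i,j) satisfies i < j and arr[i] > arr[j].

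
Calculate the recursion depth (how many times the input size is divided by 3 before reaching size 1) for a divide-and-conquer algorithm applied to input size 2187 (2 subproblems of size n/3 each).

For divide and conquer with division factor 3:

Problem sizes at each level:
Level 0: 2187
Level 1: 729
Level 2: 243
Level 3: 81
Level 4: 27
Level 5: 9
Level 6: 3
Level 7: 1

The root is level 0 and the size-1 base case is level 7 (the tree spans levels 0 through 7, i.e. 8 levels counting the root), so the depth is the number of divisions: log_3(2187) = 7

The recursion tree depth is log_3(2187) = 7. At each level, the problem size is divided by 3, so it takes 7 divisions to reduce to a base case of size 1. The algorithm makes 2 recursive calls at each level.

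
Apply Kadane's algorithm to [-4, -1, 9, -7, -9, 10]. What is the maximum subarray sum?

Using Kadane's algorithm on [-4, -1, 9, -7, -9, 10]:

Scanning through the array:
Position 1 (value -1): max_ending_here = -1, max_so_far = -1
Position 2 (value 9): max_ending_here = 9, max_so_far = 9
Position 3 (value -7): max_ending_here = 2, max_so_far = 9
Position 4 (value -9): max_ending_here = -7, max_so_far = 9
Position 5 (value 10): max_ending_here = 10, max_so_far = 10

Maximum subarray: [10]
Maximum sum: 10

The maximum subarray is [10] with sum 10. This subarray runs from index 5 to index 5.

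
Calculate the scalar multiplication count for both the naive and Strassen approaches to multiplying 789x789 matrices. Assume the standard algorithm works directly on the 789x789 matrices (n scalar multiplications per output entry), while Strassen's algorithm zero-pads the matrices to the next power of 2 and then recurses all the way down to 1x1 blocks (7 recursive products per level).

Matrix multiplication for 789x789 matrices:

Strassen's algorithm requires power-of-2 dimensions. Pad 789x789 to 1024x1024 (next power of 2).

Standard algorithm: 789^3 = 491169069 multiplications
Strassen's algorithm: 7^(log2(1024)) = 7^10 = 282475249 multiplications
Savings: 491169069 - 282475249 = 208693820 multiplications

Standard: 491169069 multiplications (789^3). Strassen: 282475249 multiplications (7^10, after padding to 1024x1024). Strassen reduces 8 recursive multiplications to 7 at each level.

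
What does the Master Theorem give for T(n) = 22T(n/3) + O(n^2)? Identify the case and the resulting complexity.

Master Theorem for T(n) = 22T(n/3) + O(n^2):

a = 22, b = 3, c = 2
log_b(a) = log_3(22) = 2.8136

Case 1: c = 2 < log_3(22) = 2.8136
T(n) = O(n^(log_3 22))

For T(n) = 22T(n/3) + O(n^2): log_3(22) = 2.8136. This is Case 1 of the Master Theorem (c < log_b(a), work dominated by leaves), giving O(n^(log_3 22)).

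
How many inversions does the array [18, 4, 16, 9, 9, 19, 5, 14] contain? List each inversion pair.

Finding inversions in [18, 4, 16, 9, 9, 19, 5, 14]:

(0, 1): arr[0]=18 > arr[1]=4
(0, 2): arr[0]=18 > arr[2]=16
(0, 3): arr[0]=18 > arr[3]=9
(0, 4): arr[0]=18 > arr[4]=9
(0, 6): arr[0]=18 > arr[6]=5
(0, 7): arr[0]=18 > arr[7]=14
(2, 3): arr[2]=16 > arr[3]=9
(2, 4): arr[2]=16 > arr[4]=9
(2, 6): arr[2]=16 > arr[6]=5
(2, 7): arr[2]=16 > arr[7]=14
(3, 6): arr[3]=9 > arr[6]=5
(4, 6): arr[4]=9 > arr[6]=5
(5, 6): arr[5]=19 > arr[6]=5
(5, 7): arr[5]=19 > arr[7]=14

Total inversions: 14

The array has 14 inversion(s): (0,1), (0,2), (0,3), (0,4), (0,6), (0,7), (2,3), (2,4), (2,6), (2,7), (3,6), (4,6), (5,6), (5,7). Each pair (i,j) satisfies i < j and arr[i] > arr[j].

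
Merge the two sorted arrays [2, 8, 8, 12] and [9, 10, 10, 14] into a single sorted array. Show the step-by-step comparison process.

Merging process:

Compare 2 vs 9: take 2 from left. Merged: [2]
Compare 8 vs 9: take 8 from left. Merged: [2, 8]
Compare 8 vs 9: take 8 from left. Merged: [2, 8, 8]
Compare 12 vs 9: take 9 from right. Merged: [2, 8, 8, 9]
Compare 12 vs 10: take 10 from right. Merged: [2, 8, 8, 9, 10]
Compare 12 vs 10: take 10 from right. Merged: [2, 8, 8, 9, 10, 10]
Compare 12 vs 14: take 12 from left. Merged: [2, 8, 8, 9, 10, 10, 12]
Append remaining from right: [14]. Merged: [2, 8, 8, 9, 10, 10, 12, 14]

Final merged array: [2, 8, 8, 9, 10, 10, 12, 14]
Total comparisons: 7

The merged array is [2, 8, 8, 9, 10, 10, 12, 14], requiring 7 comparisons. The merge step runs in O(n) time where n is the total number of elements.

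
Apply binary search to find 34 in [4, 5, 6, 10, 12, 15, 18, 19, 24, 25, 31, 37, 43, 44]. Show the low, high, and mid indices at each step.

Binary search for 34 in [4, 5, 6, 10, 12, 15, 18, 19, 24, 25, 31, 37, 43, 44]:

lo=0, hi=13, mid=6, arr[mid]=18 -> 18 < 34, search right half
lo=7, hi=13, mid=10, arr[mid]=31 -> 31 < 34, search right half
lo=11, hi=13, mid=12, arr[mid]=43 -> 43 > 34, search left half
lo=11, hi=11, mid=11, arr[mid]=37 -> 37 > 34, search left half
lo=11 > hi=10, target 34 not found

Binary search determines that 34 is not in the array after 4 comparisons. The search space was exhausted without finding the target.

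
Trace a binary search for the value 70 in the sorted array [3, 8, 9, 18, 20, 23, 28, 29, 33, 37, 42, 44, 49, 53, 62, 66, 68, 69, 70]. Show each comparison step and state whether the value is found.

Binary search for 70 in [3, 8, 9, 18, 20, 23, 28, 29, 33, 37, 42, 44, 49, 53, 62, 66, 68, 69, 70]:

lo=0, hi=18, mid=9, arr[mid]=37 -> 37 < 70, search right half
lo=10, hi=18, mid=14, arr[mid]=62 -> 62 < 70, search right half
lo=15, hi=18, mid=16, arr[mid]=68 -> 68 < 70, search right half
lo=17, hi=18, mid=17, arr[mid]=69 -> 69 < 70, search right half
lo=18, hi=18, mid=18, arr[mid]=70 -> Found target at index 18!

Binary search finds 70 at index 18 after 5 comparisons. The search repeatedly halves the search space by comparing with the middle element.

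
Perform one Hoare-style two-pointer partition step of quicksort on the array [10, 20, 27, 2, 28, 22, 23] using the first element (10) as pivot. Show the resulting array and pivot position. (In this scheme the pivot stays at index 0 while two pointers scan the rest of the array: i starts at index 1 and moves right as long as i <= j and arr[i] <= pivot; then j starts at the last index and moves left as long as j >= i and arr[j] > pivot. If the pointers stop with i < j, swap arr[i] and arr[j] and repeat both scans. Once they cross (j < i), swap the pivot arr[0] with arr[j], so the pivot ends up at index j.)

Hoare-style two-pointer partition with pivot = 10:

Initial array: [10, 20, 27, 2, 28, 22, 23]

Pointers start at i = 1, j = 6.
i stops at index 1 (arr[1]=20 > 10), j stops at index 3 (arr[3]=2 <= 10): swap arr[1] and arr[3], array becomes [10, 2, 27, 20, 28, 22, 23]
i ends at 2, j ends at 1: the pointers have crossed (j < i), so scanning stops.

Swap pivot arr[0] with arr[1] to place pivot at position 1: [2, 10, 27, 20, 28, 22, 23]
Pivot position: 1

After partitioning with pivot 10, the array becomes [2, 10, 27, 20, 28, 22, 23]. The pivot is placed at index 1. All elements to the left of the pivot are <= 10, and all elements to the right are > 10.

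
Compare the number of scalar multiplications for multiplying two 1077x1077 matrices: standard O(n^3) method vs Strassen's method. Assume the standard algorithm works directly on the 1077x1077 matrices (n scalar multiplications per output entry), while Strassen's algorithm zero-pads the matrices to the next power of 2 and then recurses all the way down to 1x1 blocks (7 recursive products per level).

Matrix multiplication for 1077x1077 matrices:

Strassen's algorithm requires power-of-2 dimensions. Pad 1077x1077 to 2048x2048 (next power of 2).

Standard algorithm: 1077^3 = 1249243533 multiplications
Strassen's algorithm: 7^(log2(2048)) = 7^11 = 1977326743 multiplications
Difference: 1249243533 - 1977326743 = -728083210 (Strassen uses MORE here due to padding overhead — for small or just-over-power-of-2 n, padding can outweigh the per-level savings)

Standard: 1249243533 multiplications (1077^3). Strassen: 1977326743 multiplications (7^11, after padding to 2048x2048). Strassen reduces 8 recursive multiplications to 7 at each level.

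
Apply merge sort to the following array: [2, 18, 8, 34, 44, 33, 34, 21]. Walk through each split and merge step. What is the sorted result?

Merge sort trace:

Split: [2, 18, 8, 34, 44, 33, 34, 21] -> [2, 18, 8, 34] and [44, 33, 34, 21]
  Split: [2, 18, 8, 34] -> [2, 18] and [8, 34]
    Split: [2, 18] -> [2] and [18]
    Merge: [2] + [18] -> [2, 18]
    Split: [8, 34] -> [8] and [34]
    Merge: [8] + [34] -> [8, 34]
  Merge: [2, 18] + [8, 34] -> [2, 8, 18, 34]
  Split: [44, 33, 34, 21] -> [44, 33] and [34, 21]
    Split: [44, 33] -> [44] and [33]
    Merge: [44] + [33] -> [33, 44]
    Split: [34, 21] -> [34] and [21]
    Merge: [34] + [21] -> [21, 34]
  Merge: [33, 44] + [21, 34] -> [21, 33, 34, 44]
Merge: [2, 8, 18, 34] + [21, 33, 34, 44] -> [2, 8, 18, 21, 33, 34, 34, 44]

Final sorted array: [2, 8, 18, 21, 33, 34, 34, 44]

The merge sort proceeds by recursively splitting the array and merging sorted halves.
After all merges, the sorted array is [2, 8, 18, 21, 33, 34, 34, 44].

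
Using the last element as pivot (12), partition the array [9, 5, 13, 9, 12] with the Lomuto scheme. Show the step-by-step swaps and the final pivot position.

Lomuto partition with pivot = 12:

Initial array: [9, 5, 13, 9, 12]

arr[0]=9 <= 12: swap with position 0, array becomes [9, 5, 13, 9, 12]
arr[1]=5 <= 12: swap with position 1, array becomes [9, 5, 13, 9, 12]
arr[2]=13 > 12: no swap
arr[3]=9 <= 12: swap with position 2, array becomes [9, 5, 9, 13, 12]

Place pivot at position 3: [9, 5, 9, 12, 13]
Pivot position: 3

After partitioning with pivot 12, the array becomes [9, 5, 9, 12, 13]. The pivot is placed at index 3. All elements to the left of the pivot are <= 12, and all elements to the right are > 12.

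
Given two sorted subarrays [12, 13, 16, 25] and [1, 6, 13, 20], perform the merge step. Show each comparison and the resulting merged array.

Merging process:

Compare 12 vs 1: take 1 from right. Merged: [1]
Compare 12 vs 6: take 6 from right. Merged: [1, 6]
Compare 12 vs 13: take 12 from left. Merged: [1, 6, 12]
Compare 13 vs 13: take 13 from left. Merged: [1, 6, 12, 13]
Compare 16 vs 13: take 13 from right. Merged: [1, 6, 12, 13, 13]
Compare 16 vs 20: take 16 from left. Merged: [1, 6, 12, 13, 13, 16]
Compare 25 vs 20: take 20 from right. Merged: [1, 6, 12, 13, 13, 16, 20]
Append remaining from left: [25]. Merged: [1, 6, 12, 13, 13, 16, 20, 25]

Final merged array: [1, 6, 12, 13, 13, 16, 20, 25]
Total comparisons: 7

The merged array is [1, 6, 12, 13, 13, 16, 20, 25], requiring 7 comparisons. The merge step runs in O(n) time where n is the total number of elements.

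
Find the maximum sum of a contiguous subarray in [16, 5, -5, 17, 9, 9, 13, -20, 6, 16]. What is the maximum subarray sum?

Using Kadane's algorithm on [16, 5, -5, 17, 9, 9, 13, -20, 6, 16]:

Scanning through the array:
Position 1 (value 5): max_ending_here = 21, max_so_far = 21
Position 2 (value -5): max_ending_here = 16, max_so_far = 21
Position 3 (value 17): max_ending_here = 33, max_so_far = 33
Position 4 (value 9): max_ending_here = 42, max_so_far = 42
Position 5 (value 9): max_ending_here = 51, max_so_far = 51
Position 6 (value 13): max_ending_here = 64, max_so_far = 64
Position 7 (value -20): max_ending_here = 44, max_so_far = 64
Position 8 (value 6): max_ending_here = 50, max_so_far = 64
Position 9 (value 16): max_ending_here = 66, max_so_far = 66

Maximum subarray: [16, 5, -5, 17, 9, 9, 13, -20, 6, 16]
Maximum sum: 66

The maximum subarray is [16, 5, -5, 17, 9, 9, 13, -20, 6, 16] with sum 66. This subarray runs from index 0 to index 9.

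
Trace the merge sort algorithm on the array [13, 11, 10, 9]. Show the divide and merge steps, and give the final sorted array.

Merge sort trace:

Split: [13, 11, 10, 9] -> [13, 11] and [10, 9]
  Split: [13, 11] -> [13] and [11]
  Merge: [13] + [11] -> [11, 13]
  Split: [10, 9] -> [10] and [9]
  Merge: [10] + [9] -> [9, 10]
Merge: [11, 13] + [9, 10] -> [9, 10, 11, 13]

Final sorted array: [9, 10, 11, 13]

The merge sort proceeds by recursively splitting the array and merging sorted halves.
After all merges, the sorted array is [9, 10, 11, 13].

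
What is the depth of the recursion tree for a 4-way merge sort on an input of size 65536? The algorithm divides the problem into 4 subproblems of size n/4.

For divide and conquer with division factor 4:

Problem sizes at each level:
Level 0: 65536
Level 1: 16384
Level 2: 4096
Level 3: 1024
Level 4: 256
Level 5: 64
Level 6: 16
Level 7: 4
Level 8: 1

The root is level 0 and the size-1 base case is level 8 (the tree spans levels 0 through 8, i.e. 9 levels counting the root), so the depth is the number of divisions: log_4(65536) = 8

The recursion tree depth is log_4(65536) = 8. At each level, the problem size is divided by 4, so it takes 8 divisions to reduce to a base case of size 1. The algorithm makes 4 recursive calls at each level.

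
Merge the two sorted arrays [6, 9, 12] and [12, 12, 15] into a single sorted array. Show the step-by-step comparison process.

Merging process:

Compare 6 vs 12: take 6 from left. Merged: [6]
Compare 9 vs 12: take 9 from left. Merged: [6, 9]
Compare 12 vs 12: take 12 from left. Merged: [6, 9, 12]
Append remaining from right: [12, 12, 15]. Merged: [6, 9, 12, 12, 12, 15]

Final merged array: [6, 9, 12, 12, 12, 15]
Total comparisons: 3

The merged array is [6, 9, 12, 12, 12, 15], requiring 3 comparisons. The merge step runs in O(n) time where n is the total number of elements.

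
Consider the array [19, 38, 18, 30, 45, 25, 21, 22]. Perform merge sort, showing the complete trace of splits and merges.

Merge sort trace:

Split: [19, 38, 18, 30, 45, 25, 21, 22] -> [19, 38, 18, 30] and [45, 25, 21, 22]
  Split: [19, 38, 18, 30] -> [19, 38] and [18, 30]
    Split: [19, 38] -> [19] and [38]
    Merge: [19] + [38] -> [19, 38]
    Split: [18, 30] -> [18] and [30]
    Merge: [18] + [30] -> [18, 30]
  Merge: [19, 38] + [18, 30] -> [18, 19, 30, 38]
  Split: [45, 25, 21, 22] -> [45, 25] and [21, 22]
    Split: [45, 25] -> [45] and [25]
    Merge: [45] + [25] -> [25, 45]
    Split: [21, 22] -> [21] and [22]
    Merge: [21] + [22] -> [21, 22]
  Merge: [25, 45] + [21, 22] -> [21, 22, 25, 45]
Merge: [18, 19, 30, 38] + [21, 22, 25, 45] -> [18, 19, 21, 22, 25, 30, 38, 45]

Final sorted array: [18, 19, 21, 22, 25, 30, 38, 45]

The merge sort proceeds by recursively splitting the array and merging sorted halves.
After all merges, the sorted array is [18, 19, 21, 22, 25, 30, 38, 45].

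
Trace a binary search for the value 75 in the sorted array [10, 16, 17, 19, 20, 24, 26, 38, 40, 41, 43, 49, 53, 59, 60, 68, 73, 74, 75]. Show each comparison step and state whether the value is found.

Binary search for 75 in [10, 16, 17, 19, 20, 24, 26, 38, 40, 41, 43, 49, 53, 59, 60, 68, 73, 74, 75]:

lo=0, hi=18, mid=9, arr[mid]=41 -> 41 < 75, search right half
lo=10, hi=18, mid=14, arr[mid]=60 -> 60 < 75, search right half
lo=15, hi=18, mid=16, arr[mid]=73 -> 73 < 75, search right half
lo=17, hi=18, mid=17, arr[mid]=74 -> 74 < 75, search right half
lo=18, hi=18, mid=18, arr[mid]=75 -> Found target at index 18!

Binary search finds 75 at index 18 after 5 comparisons. The search repeatedly halves the search space by comparing with the middle element.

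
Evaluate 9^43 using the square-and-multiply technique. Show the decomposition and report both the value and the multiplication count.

Computing 9^43 by squaring (build up from 9^1; each line after the first costs one multiplication):

9^1 = 9
9^2 = (9^1)^2 = 9^2 = 81
9^4 = (9^2)^2 = 81^2 = 6561
9^5 = 9 * 9^4 = 9 * 6561 = 59049
9^10 = (9^5)^2 = 59049^2 = 3486784401
9^20 = (9^10)^2 = 3486784401^2 = 12157665459056928801
9^21 = 9 * 9^20 = 9 * 12157665459056928801 = 109418989131512359209
9^42 = (9^21)^2 = 109418989131512359209^2 = 11972515182562019788602740026717047105681
9^43 = 9 * 9^42 = 9 * 11972515182562019788602740026717047105681 = 107752636643058178097424660240453423951129

Result: 107752636643058178097424660240453423951129
Multiplications needed: 8 (8 lines after 9^1)

9^43 = 107752636643058178097424660240453423951129. Using exponentiation by squaring, this requires 8 multiplications. The key idea: if the exponent is even, square the half-power; if odd, multiply by the base once.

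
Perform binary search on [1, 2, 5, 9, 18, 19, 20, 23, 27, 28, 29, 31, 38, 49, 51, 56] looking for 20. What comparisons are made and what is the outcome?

Binary search for 20 in [1, 2, 5, 9, 18, 19, 20, 23, 27, 28, 29, 31, 38, 49, 51, 56]:

lo=0, hi=15, mid=7, arr[mid]=23 -> 23 > 20, search left half
lo=0, hi=6, mid=3, arr[mid]=9 -> 9 < 20, search right half
lo=4, hi=6, mid=5, arr[mid]=19 -> 19 < 20, search right half
lo=6, hi=6, mid=6, arr[mid]=20 -> Found target at index 6!

Binary search finds 20 at index 6 after 4 comparisons. The search repeatedly halves the search space by comparing with the middle element.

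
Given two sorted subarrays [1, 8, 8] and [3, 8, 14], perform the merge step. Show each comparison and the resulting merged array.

Merging process:

Compare 1 vs 3: take 1 from left. Merged: [1]
Compare 8 vs 3: take 3 from right. Merged: [1, 3]
Compare 8 vs 8: take 8 from left. Merged: [1, 3, 8]
Compare 8 vs 8: take 8 from left. Merged: [1, 3, 8, 8]
Append remaining from right: [8, 14]. Merged: [1, 3, 8, 8, 8, 14]

Final merged array: [1, 3, 8, 8, 8, 14]
Total comparisons: 4

The merged array is [1, 3, 8, 8, 8, 14], requiring 4 comparisons. The merge step runs in O(n) time where n is the total number of elements.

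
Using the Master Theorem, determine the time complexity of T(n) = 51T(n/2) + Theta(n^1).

Master Theorem for T(n) = 51T(n/2) + O(n^1):

a = 51, b = 2, c = 1
log_b(a) = log_2(51) = 5.6724

Case 1: c = 1 < log_2(51) = 5.6724
T(n) = O(n^(log_2 51))

For T(n) = 51T(n/2) + O(n^1): log_2(51) = 5.6724. This is Case 1 of the Master Theorem (c < log_b(a), work dominated by leaves), giving O(n^(log_2 51)).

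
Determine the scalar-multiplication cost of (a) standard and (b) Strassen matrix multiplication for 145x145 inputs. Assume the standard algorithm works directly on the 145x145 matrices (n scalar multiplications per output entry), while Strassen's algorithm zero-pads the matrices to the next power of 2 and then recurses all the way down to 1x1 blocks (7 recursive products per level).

Matrix multiplication for 145x145 matrices:

Strassen's algorithm requires power-of-2 dimensions. Pad 145x145 to 256x256 (next power of 2).

Standard algorithm: 145^3 = 3048625 multiplications
Strassen's algorithm: 7^(log2(256)) = 7^8 = 5764801 multiplications
Difference: 3048625 - 5764801 = -2716176 (Strassen uses MORE here due to padding overhead — for small or just-over-power-of-2 n, padding can outweigh the per-level savings)

Standard: 3048625 multiplications (145^3). Strassen: 5764801 multiplications (7^8, after padding to 256x256). Strassen reduces 8 recursive multiplications to 7 at each level.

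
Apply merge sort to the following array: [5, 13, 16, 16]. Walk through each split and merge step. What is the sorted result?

Merge sort trace:

Split: [5, 13, 16, 16] -> [5, 13] and [16, 16]
  Split: [5, 13] -> [5] and [13]
  Merge: [5] + [13] -> [5, 13]
  Split: [16, 16] -> [16] and [16]
  Merge: [16] + [16] -> [16, 16]
Merge: [5, 13] + [16, 16] -> [5, 13, 16, 16]

Final sorted array: [5, 13, 16, 16]

The merge sort proceeds by recursively splitting the array and merging sorted halves.
After all merges, the sorted array is [5, 13, 16, 16].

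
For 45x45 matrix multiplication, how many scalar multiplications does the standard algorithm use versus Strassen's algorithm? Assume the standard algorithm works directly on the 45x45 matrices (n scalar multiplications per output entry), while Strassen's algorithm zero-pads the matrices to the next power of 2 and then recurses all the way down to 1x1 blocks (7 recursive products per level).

Matrix multiplication for 45x45 matrices:

Strassen's algorithm requires power-of-2 dimensions. Pad 45x45 to 64x64 (next power of 2).

Standard algorithm: 45^3 = 91125 multiplications
Strassen's algorithm: 7^(log2(64)) = 7^6 = 117649 multiplications
Difference: 91125 - 117649 = -26524 (Strassen uses MORE here due to padding overhead — for small or just-over-power-of-2 n, padding can outweigh the per-level savings)

Standard: 91125 multiplications (45^3). Strassen: 117649 multiplications (7^6, after padding to 64x64). Strassen reduces 8 recursive multiplications to 7 at each level.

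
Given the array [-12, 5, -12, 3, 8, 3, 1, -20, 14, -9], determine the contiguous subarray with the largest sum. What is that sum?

Using Kadane's algorithm on [-12, 5, -12, 3, 8, 3, 1, -20, 14, -9]:

Scanning through the array:
Position 1 (value 5): max_ending_here = 5, max_so_far = 5
Position 2 (value -12): max_ending_here = -7, max_so_far = 5
Position 3 (value 3): max_ending_here = 3, max_so_far = 5
Position 4 (value 8): max_ending_here = 11, max_so_far = 11
Position 5 (value 3): max_ending_here = 14, max_so_far = 14
Position 6 (value 1): max_ending_here = 15, max_so_far = 15
Position 7 (value -20): max_ending_here = -5, max_so_far = 15
Position 8 (value 14): max_ending_here = 14, max_so_far = 15
Position 9 (value -9): max_ending_here = 5, max_so_far = 15

Maximum subarray: [3, 8, 3, 1]
Maximum sum: 15

The maximum subarray is [3, 8, 3, 1] with sum 15. This subarray runs from index 3 to index 6.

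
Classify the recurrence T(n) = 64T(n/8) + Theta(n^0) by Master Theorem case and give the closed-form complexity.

Master Theorem for T(n) = 64T(n/8) + O(n^0):

a = 64, b = 8, c = 0
log_b(a) = log_8(64) = 2.0000

Case 1: c = 0 < log_8(64) = 2.0000
T(n) = O(n^(log_8 64)) = O(n^2)

For T(n) = 64T(n/8) + O(n^0): log_8(64) = 2.0000. This is Case 1 of the Master Theorem (c < log_b(a), work dominated by leaves), giving O(n^2).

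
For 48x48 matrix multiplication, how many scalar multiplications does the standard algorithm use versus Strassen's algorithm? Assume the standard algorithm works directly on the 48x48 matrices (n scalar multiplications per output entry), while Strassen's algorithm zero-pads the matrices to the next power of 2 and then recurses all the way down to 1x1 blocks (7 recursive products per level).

Matrix multiplication for 48x48 matrices:

Strassen's algorithm requires power-of-2 dimensions. Pad 48x48 to 64x64 (next power of 2).

Standard algorithm: 48^3 = 110592 multiplications
Strassen's algorithm: 7^(log2(64)) = 7^6 = 117649 multiplications
Difference: 110592 - 117649 = -7057 (Strassen uses MORE here due to padding overhead — for small or just-over-power-of-2 n, padding can outweigh the per-level savings)

Standard: 110592 multiplications (48^3). Strassen: 117649 multiplications (7^6, after padding to 64x64). Strassen reduces 8 recursive multiplications to 7 at each level.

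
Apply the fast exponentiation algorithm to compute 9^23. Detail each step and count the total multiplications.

Computing 9^23 by squaring (build up from 9^1; each line after the first costs one multiplication):

9^1 = 9
9^2 = (9^1)^2 = 9^2 = 81
9^4 = (9^2)^2 = 81^2 = 6561
9^5 = 9 * 9^4 = 9 * 6561 = 59049
9^10 = (9^5)^2 = 59049^2 = 3486784401
9^11 = 9 * 9^10 = 9 * 3486784401 = 31381059609
9^22 = (9^11)^2 = 31381059609^2 = 984770902183611232881
9^23 = 9 * 9^22 = 9 * 984770902183611232881 = 8862938119652501095929

Result: 8862938119652501095929
Multiplications needed: 7 (7 lines after 9^1)

9^23 = 8862938119652501095929. Using exponentiation by squaring, this requires 7 multiplications. The key idea: if the exponent is even, square the half-power; if odd, multiply by the base once.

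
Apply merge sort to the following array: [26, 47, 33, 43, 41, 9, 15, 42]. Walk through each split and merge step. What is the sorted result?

Merge sort trace:

Split: [26, 47, 33, 43, 41, 9, 15, 42] -> [26, 47, 33, 43] and [41, 9, 15, 42]
  Split: [26, 47, 33, 43] -> [26, 47] and [33, 43]
    Split: [26, 47] -> [26] and [47]
    Merge: [26] + [47] -> [26, 47]
    Split: [33, 43] -> [33] and [43]
    Merge: [33] + [43] -> [33, 43]
  Merge: [26, 47] + [33, 43] -> [26, 33, 43, 47]
  Split: [41, 9, 15, 42] -> [41, 9] and [15, 42]
    Split: [41, 9] -> [41] and [9]
    Merge: [41] + [9] -> [9, 41]
    Split: [15, 42] -> [15] and [42]
    Merge: [15] + [42] -> [15, 42]
  Merge: [9, 41] + [15, 42] -> [9, 15, 41, 42]
Merge: [26, 33, 43, 47] + [9, 15, 41, 42] -> [9, 15, 26, 33, 41, 42, 43, 47]

Final sorted array: [9, 15, 26, 33, 41, 42, 43, 47]

The merge sort proceeds by recursively splitting the array and merging sorted halves.
After all merges, the sorted array is [9, 15, 26, 33, 41, 42, 43, 47].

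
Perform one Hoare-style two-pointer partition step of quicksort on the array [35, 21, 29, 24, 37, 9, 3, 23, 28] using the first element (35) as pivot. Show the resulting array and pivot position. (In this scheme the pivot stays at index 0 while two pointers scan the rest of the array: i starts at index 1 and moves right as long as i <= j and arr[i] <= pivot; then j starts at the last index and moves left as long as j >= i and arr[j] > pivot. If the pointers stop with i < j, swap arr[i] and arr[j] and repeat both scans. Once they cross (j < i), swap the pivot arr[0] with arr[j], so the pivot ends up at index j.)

Hoare-style two-pointer partition with pivot = 35:

Initial array: [35, 21, 29, 24, 37, 9, 3, 23, 28]

Pointers start at i = 1, j = 8.
i stops at index 4 (arr[4]=37 > 35), j stops at index 8 (arr[8]=28 <= 35): swap arr[4] and arr[8], array becomes [35, 21, 29, 24, 28, 9, 3, 23, 37]
i ends at 8, j ends at 7: the pointers have crossed (j < i), so scanning stops.

Swap pivot arr[0] with arr[7] to place pivot at position 7: [23, 21, 29, 24, 28, 9, 3, 35, 37]
Pivot position: 7

After partitioning with pivot 35, the array becomes [23, 21, 29, 24, 28, 9, 3, 35, 37]. The pivot is placed at index 7. All elements to the left of the pivot are <= 35, and all elements to the right are > 35.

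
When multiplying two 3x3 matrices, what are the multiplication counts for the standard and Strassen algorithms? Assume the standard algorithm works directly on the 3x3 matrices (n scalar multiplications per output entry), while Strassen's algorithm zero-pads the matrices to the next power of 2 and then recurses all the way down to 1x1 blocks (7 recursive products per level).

Matrix multiplication for 3x3 matrices:

Strassen's algorithm requires power-of-2 dimensions. Pad 3x3 to 4x4 (next power of 2).

Standard algorithm: 3^3 = 27 multiplications
Strassen's algorithm: 7^(log2(4)) = 7^2 = 49 multiplications
Difference: 27 - 49 = -22 (Strassen uses MORE here due to padding overhead — for small or just-over-power-of-2 n, padding can outweigh the per-level savings)

Standard: 27 multiplications (3^3). Strassen: 49 multiplications (7^2, after padding to 4x4). Strassen reduces 8 recursive multiplications to 7 at each level.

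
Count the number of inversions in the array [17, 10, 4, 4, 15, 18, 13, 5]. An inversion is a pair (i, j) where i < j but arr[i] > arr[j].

Finding inversions in [17, 10, 4, 4, 15, 18, 13, 5]:

(0, 1): arr[0]=17 > arr[1]=10
(0, 2): arr[0]=17 > arr[2]=4
(0, 3): arr[0]=17 > arr[3]=4
(0, 4): arr[0]=17 > arr[4]=15
(0, 6): arr[0]=17 > arr[6]=13
(0, 7): arr[0]=17 > arr[7]=5
(1, 2): arr[1]=10 > arr[2]=4
(1, 3): arr[1]=10 > arr[3]=4
(1, 7): arr[1]=10 > arr[7]=5
(4, 6): arr[4]=15 > arr[6]=13
(4, 7): arr[4]=15 > arr[7]=5
(5, 6): arr[5]=18 > arr[6]=13
(5, 7): arr[5]=18 > arr[7]=5
(6, 7): arr[6]=13 > arr[7]=5

Total inversions: 14

The array has 14 inversion(s): (0,1), (0,2), (0,3), (0,4), (0,6), (0,7), (1,2), (1,3), (1,7), (4,6), (4,7), (5,6), (5,7), (6,7). Each pair (i,j) satisfies i < j and arr[i] > arr[j].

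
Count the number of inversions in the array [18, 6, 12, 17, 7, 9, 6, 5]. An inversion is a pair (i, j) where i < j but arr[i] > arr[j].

Finding inversions in [18, 6, 12, 17, 7, 9, 6, 5]:

(0, 1): arr[0]=18 > arr[1]=6
(0, 2): arr[0]=18 > arr[2]=12
(0, 3): arr[0]=18 > arr[3]=17
(0, 4): arr[0]=18 > arr[4]=7
(0, 5): arr[0]=18 > arr[5]=9
(0, 6): arr[0]=18 > arr[6]=6
(0, 7): arr[0]=18 > arr[7]=5
(1, 7): arr[1]=6 > arr[7]=5
(2, 4): arr[2]=12 > arr[4]=7
(2, 5): arr[2]=12 > arr[5]=9
(2, 6): arr[2]=12 > arr[6]=6
(2, 7): arr[2]=12 > arr[7]=5
(3, 4): arr[3]=17 > arr[4]=7
(3, 5): arr[3]=17 > arr[5]=9
(3, 6): arr[3]=17 > arr[6]=6
(3, 7): arr[3]=17 > arr[7]=5
(4, 6): arr[4]=7 > arr[6]=6
(4, 7): arr[4]=7 > arr[7]=5
(5, 6): arr[5]=9 > arr[6]=6
(5, 7): arr[5]=9 > arr[7]=5
(6, 7): arr[6]=6 > arr[7]=5

Total inversions: 21

The array has 21 inversion(s): (0,1), (0,2), (0,3), (0,4), (0,5), (0,6), (0,7), (1,7), (2,4), (2,5), (2,6), (2,7), (3,4), (3,5), (3,6), (3,7), (4,6), (4,7), (5,6), (5,7), (6,7). Each pair (i,j) satisfies i < j and arr[i] > arr[j].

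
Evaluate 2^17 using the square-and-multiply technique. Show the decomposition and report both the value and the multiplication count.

Computing 2^17 by squaring (build up from 2^1; each line after the first costs one multiplication):

2^1 = 2
2^2 = (2^1)^2 = 2^2 = 4
2^4 = (2^2)^2 = 4^2 = 16
2^8 = (2^4)^2 = 16^2 = 256
2^16 = (2^8)^2 = 256^2 = 65536
2^17 = 2 * 2^16 = 2 * 65536 = 131072

Result: 131072
Multiplications needed: 5 (5 lines after 2^1)

2^17 = 131072. Using exponentiation by squaring, this requires 5 multiplications. The key idea: if the exponent is even, square the half-power; if odd, multiply by the base once.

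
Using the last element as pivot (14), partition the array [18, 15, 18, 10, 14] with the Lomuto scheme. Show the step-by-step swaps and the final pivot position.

Lomuto partition with pivot = 14:

Initial array: [18, 15, 18, 10, 14]

arr[0]=18 > 14: no swap
arr[1]=15 > 14: no swap
arr[2]=18 > 14: no swap
arr[3]=10 <= 14: swap with position 0, array becomes [10, 15, 18, 18, 14]

Place pivot at position 1: [10, 14, 18, 18, 15]
Pivot position: 1

After partitioning with pivot 14, the array becomes [10, 14, 18, 18, 15]. The pivot is placed at index 1. All elements to the left of the pivot are <= 14, and all elements to the right are > 14.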